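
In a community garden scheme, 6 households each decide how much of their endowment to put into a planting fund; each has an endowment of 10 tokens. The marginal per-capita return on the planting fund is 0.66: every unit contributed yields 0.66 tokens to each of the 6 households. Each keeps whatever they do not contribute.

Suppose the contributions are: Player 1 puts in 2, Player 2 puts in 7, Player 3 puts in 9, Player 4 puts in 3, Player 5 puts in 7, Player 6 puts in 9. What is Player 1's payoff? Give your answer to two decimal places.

32.42 tokens

Total contributed: 2 + 7 + 9 + 3 + 7 + 9 = 37.
Each receives 0.66 × 37 = 24.42 from the planting fund.
Player 1 keeps 10 − 2 = 8, so Player 1's payoff is 8 + 24.42 = 32.42.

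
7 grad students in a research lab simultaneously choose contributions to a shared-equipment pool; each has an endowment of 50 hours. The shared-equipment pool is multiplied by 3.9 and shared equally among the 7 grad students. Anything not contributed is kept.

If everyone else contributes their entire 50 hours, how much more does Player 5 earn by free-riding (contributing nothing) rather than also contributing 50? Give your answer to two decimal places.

22.14 hours

Switching from a contribution of 50 to 0 lets Player 5 keep an extra 50 hours, but lowers the shared-equipment pool by 50, which costs Player 5 their own share of that drop: 3.9/7 × 50 = 27.86.
Net gain = 50 − 27.86 = 22.14. The private return per contributed unit (0.5571) is below 1, so free-riding is indeed the best response regardless of what the others do.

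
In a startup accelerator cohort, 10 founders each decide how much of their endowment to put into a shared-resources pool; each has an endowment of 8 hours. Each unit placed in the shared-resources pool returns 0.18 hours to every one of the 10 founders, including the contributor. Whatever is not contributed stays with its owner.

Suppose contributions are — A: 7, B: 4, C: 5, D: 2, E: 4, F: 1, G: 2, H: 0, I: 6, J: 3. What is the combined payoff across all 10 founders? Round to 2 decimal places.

Total contributed: 7 + 4 + 5 + 2 + 4 + 1 + 2 + 0 + 6 + 3 = 34; total kept: 10 × 8 − 34 = 46.
The shared-resources pool pays out 0.18 × 10 × 34 = 61.20 in aggregate.
Group total = 46 + 61.20 = 107.20.

107.20 hours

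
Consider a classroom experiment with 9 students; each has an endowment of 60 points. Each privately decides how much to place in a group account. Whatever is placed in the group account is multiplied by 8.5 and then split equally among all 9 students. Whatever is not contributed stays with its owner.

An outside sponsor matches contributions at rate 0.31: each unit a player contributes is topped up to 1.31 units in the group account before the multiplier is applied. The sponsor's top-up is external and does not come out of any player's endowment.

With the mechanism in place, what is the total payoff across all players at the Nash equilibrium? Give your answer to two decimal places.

Under the mechanism each unit contributed yields 8.5 × 1.31 / 9 = 1.2372 back to its contributor per unit of net cost, which exceeds 1, making full contribution the dominant choice for everyone.
So the Nash equilibrium is full contribution by all 9; the group earns 8.5 × 1.31 × 540 = 6012.90.

6012.90 points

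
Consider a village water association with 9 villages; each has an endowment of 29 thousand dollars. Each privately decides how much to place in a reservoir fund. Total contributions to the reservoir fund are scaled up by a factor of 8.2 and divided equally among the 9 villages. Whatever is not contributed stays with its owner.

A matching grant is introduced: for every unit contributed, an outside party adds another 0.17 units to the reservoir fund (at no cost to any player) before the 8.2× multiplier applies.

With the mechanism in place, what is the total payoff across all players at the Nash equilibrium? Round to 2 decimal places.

2504.03 thousand dollars

With the mechanism, a contributed unit returns 8.2 × 1.17 / 9 = 1.0660 per unit of net cost to the contributor — now above 1 — so contributing fully is weakly dominant for every player.
At the Nash equilibrium everyone contributes 29. Group total payoff = 8.2 × 1.17 × 261 = 2504.03.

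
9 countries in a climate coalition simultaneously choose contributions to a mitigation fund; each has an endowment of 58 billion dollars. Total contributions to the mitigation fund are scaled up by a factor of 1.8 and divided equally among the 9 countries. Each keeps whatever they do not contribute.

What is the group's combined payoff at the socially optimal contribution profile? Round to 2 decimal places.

Each contributed unit returns 1.800 to the group as a whole (0.2000 to each of 9 players), which exceeds 1, so the social optimum is full contribution: group total = 1.800 × 522 = 939.60.

939.60 billion dollars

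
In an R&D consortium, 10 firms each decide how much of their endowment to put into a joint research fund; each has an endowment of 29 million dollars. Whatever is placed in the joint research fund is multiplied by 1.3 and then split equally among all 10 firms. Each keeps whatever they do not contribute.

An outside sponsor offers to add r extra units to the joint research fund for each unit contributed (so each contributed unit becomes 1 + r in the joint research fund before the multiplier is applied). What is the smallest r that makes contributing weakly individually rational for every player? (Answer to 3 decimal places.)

With matching at rate r, one contributed unit becomes (1 + r) in the joint research fund and returns 1.3 × (1 + r) / 10 to the contributor.
Setting this equal to 1: 1 + r = 10/1.3 = 7.6923.
So the minimum matching rate is r = 7.6923 − 1 = 6.692.

6.692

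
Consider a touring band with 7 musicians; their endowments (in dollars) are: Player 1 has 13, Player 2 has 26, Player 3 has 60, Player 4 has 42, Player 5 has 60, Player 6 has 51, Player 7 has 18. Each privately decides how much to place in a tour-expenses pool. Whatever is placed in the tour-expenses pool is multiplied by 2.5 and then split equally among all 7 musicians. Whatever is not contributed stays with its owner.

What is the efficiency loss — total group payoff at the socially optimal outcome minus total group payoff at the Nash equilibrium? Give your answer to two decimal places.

The private return per contributed unit is 2.5/7 = 0.3571 < 1 for every player regardless of endowment, so the Nash equilibrium is zero contribution and the group total is Σ E_j = 13 + 26 + 60 + 42 + 60 + 51 + 18 = 270.
Each contributed unit returns 2.500 to the group, so the social optimum is full contribution by everyone: group total = 2.500 × 270 = 675.00.
Efficiency loss = (2.500 − 1) × 270 = 405.00.

405.00 dollars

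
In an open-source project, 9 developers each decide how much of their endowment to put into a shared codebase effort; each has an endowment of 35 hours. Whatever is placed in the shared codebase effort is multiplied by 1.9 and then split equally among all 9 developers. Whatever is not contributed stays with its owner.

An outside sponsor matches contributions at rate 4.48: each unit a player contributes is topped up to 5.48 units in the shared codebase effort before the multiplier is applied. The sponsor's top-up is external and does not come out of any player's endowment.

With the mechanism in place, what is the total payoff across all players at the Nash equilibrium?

With the mechanism, a contributed unit returns 1.9 × 5.48 / 9 = 1.1569 per unit of net cost to the contributor — now above 1 — so contributing fully is weakly dominant for every player.
So the Nash equilibrium is full contribution by all 9; the group earns 1.9 × 5.48 × 315 = 3279.78.

3279.78 hours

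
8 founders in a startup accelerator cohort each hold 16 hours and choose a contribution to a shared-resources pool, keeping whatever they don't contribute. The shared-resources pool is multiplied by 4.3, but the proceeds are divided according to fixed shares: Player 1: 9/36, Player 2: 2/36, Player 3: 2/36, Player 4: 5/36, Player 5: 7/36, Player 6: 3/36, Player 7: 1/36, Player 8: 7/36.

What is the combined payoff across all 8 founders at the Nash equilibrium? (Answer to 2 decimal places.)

A player with share s gets back 4.3·s per unit contributed, so full contribution is dominant for anyone with s > 1/4.3 = 0.2326 and zero contribution is dominant for anyone below.
Player 1 alone (share 9/36) is above the threshold, contributing 16; the remaining 7 contribute 0. Total contributed: 16.
The shared-resources pool pays out 4.3 × 16 = 68.80 in total (split across the unequal shares, but the aggregate is all that matters for the group sum).
The 7 free-riders keep 16 each, adding 112. Group total = 112 + 68.80 = 180.80.

180.80 hours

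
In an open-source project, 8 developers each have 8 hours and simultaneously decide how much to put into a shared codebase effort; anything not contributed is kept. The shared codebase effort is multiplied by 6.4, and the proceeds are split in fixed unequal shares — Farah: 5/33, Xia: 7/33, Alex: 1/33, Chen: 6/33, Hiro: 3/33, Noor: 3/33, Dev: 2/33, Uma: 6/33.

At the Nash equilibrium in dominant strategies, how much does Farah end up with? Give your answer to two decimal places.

31.27 hours

A player with share s gets back 6.4·s per unit contributed, so full contribution is dominant for anyone with s > 1/6.4 = 0.1563 and zero contribution is dominant for anyone below.
Xia, Chen and Uma are above the threshold, contributing 8 each; the remaining 5 contribute 0. Total contributed: 24.
Farah keeps 8 and receives 6.4 × 24 × 5/33 = 23.27 from the shared codebase effort, for a payoff of 31.27.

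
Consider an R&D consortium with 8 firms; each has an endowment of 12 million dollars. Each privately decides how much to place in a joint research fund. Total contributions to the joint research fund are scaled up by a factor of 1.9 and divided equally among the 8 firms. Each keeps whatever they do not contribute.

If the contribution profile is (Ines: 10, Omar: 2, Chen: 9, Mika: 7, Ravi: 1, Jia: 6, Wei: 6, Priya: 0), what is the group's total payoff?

Total contributed: 10 + 2 + 9 + 7 + 1 + 6 + 6 + 0 = 41; total kept: 8 × 12 − 41 = 55.
The joint research fund pays out 1.9 × 41 = 77.90 in aggregate.
Group total = 55 + 77.90 = 132.90.

132.90 million dollars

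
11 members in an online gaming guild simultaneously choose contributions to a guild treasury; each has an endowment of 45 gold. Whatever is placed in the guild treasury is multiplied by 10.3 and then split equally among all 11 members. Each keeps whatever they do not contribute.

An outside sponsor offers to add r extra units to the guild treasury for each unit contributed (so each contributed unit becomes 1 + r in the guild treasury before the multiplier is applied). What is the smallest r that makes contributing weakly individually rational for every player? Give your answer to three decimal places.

0.068

With matching at rate r, one contributed unit becomes (1 + r) in the guild treasury and returns 10.3 × (1 + r) / 11 to the contributor.
Setting this equal to 1: 1 + r = 11/10.3 = 1.0680.
So the minimum matching rate is r = 1.0680 − 1 = 0.068.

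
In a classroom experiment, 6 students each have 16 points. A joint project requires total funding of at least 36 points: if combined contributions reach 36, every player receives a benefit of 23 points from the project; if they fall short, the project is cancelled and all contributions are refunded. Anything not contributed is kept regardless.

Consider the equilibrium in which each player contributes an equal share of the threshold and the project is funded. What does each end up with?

Equal share of the threshold: 36/6 = 6.
At this profile no one gains by cutting their contribution: any cut drops the total below 36, the project is cancelled, contributions are refunded, and the deviator ends with 16, which is less than 16 − 6 + 23 = 33. Contributing more than 6 just wastes the excess. So contributing exactly 6 is a best response.
Each player's payoff: 16 − 6 + 23 = 33.

33 points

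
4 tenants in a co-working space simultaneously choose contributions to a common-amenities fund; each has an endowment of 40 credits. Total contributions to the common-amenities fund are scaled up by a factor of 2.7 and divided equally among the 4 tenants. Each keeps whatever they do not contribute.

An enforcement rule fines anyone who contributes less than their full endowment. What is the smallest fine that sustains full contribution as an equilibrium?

13.00 credits

Given the others contribute fully, the best deviation is to contribute 0 (any partial contribution still incurs the fine and gives up units whose private return 0.6750 is below 1).
Deviating from 40 to 0 saves 40 credits but forfeits the deviator's share of the drop in the common-amenities fund: 2.7/4 × 40 = 27.00.
So the deviation gain is 40 − 27.00 = 13.00, and the fine must be at least 13.00 credits to wipe it out.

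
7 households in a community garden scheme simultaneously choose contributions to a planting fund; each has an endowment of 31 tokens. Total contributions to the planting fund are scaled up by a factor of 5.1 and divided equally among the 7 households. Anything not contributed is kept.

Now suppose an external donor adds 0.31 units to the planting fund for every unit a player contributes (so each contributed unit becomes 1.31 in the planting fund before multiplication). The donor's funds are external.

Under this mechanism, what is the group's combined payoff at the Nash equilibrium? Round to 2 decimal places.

217.00 tokens

With the mechanism, a contributed unit returns 5.1 × 1.31 / 7 = 0.9544 per unit of net cost — still below 1 — so contributing 0 remains dominant for every player.
Everyone keeps their endowment and the group total is 7 × 31 = 217.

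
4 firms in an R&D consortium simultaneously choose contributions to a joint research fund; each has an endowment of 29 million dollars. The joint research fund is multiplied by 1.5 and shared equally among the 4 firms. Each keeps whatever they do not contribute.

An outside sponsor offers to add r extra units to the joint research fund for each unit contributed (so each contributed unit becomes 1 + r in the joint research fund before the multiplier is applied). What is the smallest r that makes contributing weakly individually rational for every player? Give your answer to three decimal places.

1.667

With matching at rate r, one contributed unit becomes (1 + r) in the joint research fund and returns 1.5 × (1 + r) / 4 to the contributor.
Setting this equal to 1: 1 + r = 4/1.5 = 2.6667.
So the minimum matching rate is r = 2.6667 − 1 = 1.667.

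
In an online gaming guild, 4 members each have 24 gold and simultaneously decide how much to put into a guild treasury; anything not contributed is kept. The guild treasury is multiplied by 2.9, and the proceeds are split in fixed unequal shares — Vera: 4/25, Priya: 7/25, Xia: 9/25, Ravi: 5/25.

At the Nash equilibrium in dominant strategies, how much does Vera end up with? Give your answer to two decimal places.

35.14 gold

Each unit j contributes comes back to j as 2.9 × (j's share), so j prefers to contribute only if that share exceeds 1/2.9 = 0.3448; otherwise keeping the unit dominates.
The only share above 0.3448 is Xia's 9/25, contributing 24; the remaining 3 contribute 0. Total contributed: 24.
Vera keeps 24 and receives 2.9 × 24 × 4/25 = 11.14 from the guild treasury, for a payoff of 35.14.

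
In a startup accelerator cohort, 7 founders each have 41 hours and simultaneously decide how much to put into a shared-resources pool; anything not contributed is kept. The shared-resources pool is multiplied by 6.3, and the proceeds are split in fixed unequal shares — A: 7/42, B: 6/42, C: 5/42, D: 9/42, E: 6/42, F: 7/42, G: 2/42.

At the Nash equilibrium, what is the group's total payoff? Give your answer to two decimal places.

938.90 hours

For player j, contributing a unit is worthwhile iff 6.3 × (j's share) ≥ 1, i.e. iff j's share is at least 0.1587.
A, D and F clear that bar, contributing 41 each; the remaining 4 contribute 0. Total contributed: 123.
The shared-resources pool pays out 6.3 × 123 = 774.90 in total (split across the unequal shares, but the aggregate is all that matters for the group sum).
The 4 free-riders keep 41 each, adding 164. Group total = 164 + 774.90 = 938.90.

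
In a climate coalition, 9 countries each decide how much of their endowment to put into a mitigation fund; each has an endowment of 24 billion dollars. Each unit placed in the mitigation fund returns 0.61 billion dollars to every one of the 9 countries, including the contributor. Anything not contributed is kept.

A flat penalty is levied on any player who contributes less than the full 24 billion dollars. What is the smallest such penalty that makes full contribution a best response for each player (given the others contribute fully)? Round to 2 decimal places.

9.36 billion dollars

Given the others contribute fully, the best deviation is to contribute 0 (any partial contribution still incurs the fine and gives up units whose private return 0.61 is below 1).
Deviating from 24 to 0 saves 24 billion dollars but forfeits the deviator's share of the drop in the mitigation fund: 0.61 × 24 = 14.64.
So the deviation gain is 24 − 14.64 = 9.36, and the fine must be at least 9.36 billion dollars to wipe it out.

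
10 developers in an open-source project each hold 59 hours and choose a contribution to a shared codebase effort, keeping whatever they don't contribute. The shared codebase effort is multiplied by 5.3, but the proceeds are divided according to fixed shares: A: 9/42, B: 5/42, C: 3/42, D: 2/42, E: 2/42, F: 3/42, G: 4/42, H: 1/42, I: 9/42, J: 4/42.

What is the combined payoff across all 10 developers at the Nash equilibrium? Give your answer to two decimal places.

1097.40 hours

Player j's private return per contributed unit is 5.3 × (j's share). Contributing is weakly dominant for j when that share is at least 1/5.3 = 0.1887, and contributing 0 is dominant otherwise.
A and I clear that bar, contributing 59 each; the remaining 8 contribute 0. Total contributed: 118.
The shared codebase effort pays out 5.3 × 118 = 625.40 in total (split across the unequal shares, but the aggregate is all that matters for the group sum).
The 8 free-riders keep 59 each, adding 472. Group total = 472 + 625.40 = 1097.40.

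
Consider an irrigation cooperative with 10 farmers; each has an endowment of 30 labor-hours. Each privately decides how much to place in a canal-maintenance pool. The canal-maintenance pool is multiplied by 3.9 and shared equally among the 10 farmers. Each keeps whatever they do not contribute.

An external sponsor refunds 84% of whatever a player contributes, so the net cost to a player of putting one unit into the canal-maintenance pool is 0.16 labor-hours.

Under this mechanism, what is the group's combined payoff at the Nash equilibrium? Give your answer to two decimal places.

1422.00 labor-hours

Under the mechanism each unit contributed yields (3.9/10) / 0.16 = 2.4375 back to its contributor per unit of net cost, which exceeds 1, making full contribution the dominant choice for everyone.
So the Nash equilibrium is full contribution by all 10; the group earns 10 × (30 × 0.84 + 3.9 × 30) = 1422.00.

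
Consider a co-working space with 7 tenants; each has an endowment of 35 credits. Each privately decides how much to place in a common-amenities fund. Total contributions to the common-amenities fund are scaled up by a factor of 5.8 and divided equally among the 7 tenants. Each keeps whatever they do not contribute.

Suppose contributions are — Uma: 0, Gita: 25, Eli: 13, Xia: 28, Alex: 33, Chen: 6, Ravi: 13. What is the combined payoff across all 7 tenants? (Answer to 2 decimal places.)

811.40 credits

Total contributed: 0 + 25 + 13 + 28 + 33 + 6 + 13 = 118; total kept: 7 × 35 − 118 = 127.
The common-amenities fund pays out 5.8 × 118 = 684.40 in aggregate.
Group total = 127 + 684.40 = 811.40.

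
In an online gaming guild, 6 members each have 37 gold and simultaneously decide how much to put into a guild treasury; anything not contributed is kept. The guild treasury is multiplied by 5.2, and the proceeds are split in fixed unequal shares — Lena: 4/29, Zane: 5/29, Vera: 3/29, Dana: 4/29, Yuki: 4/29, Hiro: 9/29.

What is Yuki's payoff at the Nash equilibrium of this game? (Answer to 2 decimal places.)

63.54 gold

A player with share s gets back 5.2·s per unit contributed, so full contribution is dominant for anyone with s > 1/5.2 = 0.1923 and zero contribution is dominant for anyone below.
Only Hiro (9/29) clears that bar, contributing 37; the remaining 5 contribute 0. Total contributed: 37.
Yuki keeps 37 and receives 5.2 × 37 × 4/29 = 26.54 from the guild treasury, for a payoff of 63.54.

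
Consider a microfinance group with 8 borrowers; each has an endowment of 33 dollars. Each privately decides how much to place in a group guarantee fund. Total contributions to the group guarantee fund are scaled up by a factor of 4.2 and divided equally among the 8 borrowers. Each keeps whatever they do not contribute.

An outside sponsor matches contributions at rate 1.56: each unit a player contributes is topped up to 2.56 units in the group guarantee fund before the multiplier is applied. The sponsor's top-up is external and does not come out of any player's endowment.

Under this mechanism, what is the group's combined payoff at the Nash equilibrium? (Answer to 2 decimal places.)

Under the mechanism each unit contributed yields 4.2 × 2.56 / 8 = 1.3440 back to its contributor per unit of net cost, which exceeds 1, making full contribution the dominant choice for everyone.
So the Nash equilibrium is full contribution by all 8; the group earns 4.2 × 2.56 × 264 = 2838.53.

2838.53 dollars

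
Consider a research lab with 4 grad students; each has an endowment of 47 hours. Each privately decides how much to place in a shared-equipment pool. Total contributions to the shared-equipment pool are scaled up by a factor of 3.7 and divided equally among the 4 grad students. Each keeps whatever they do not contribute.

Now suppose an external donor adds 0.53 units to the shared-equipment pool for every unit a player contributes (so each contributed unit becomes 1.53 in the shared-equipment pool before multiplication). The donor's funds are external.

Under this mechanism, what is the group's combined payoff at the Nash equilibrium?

1064.27 hours

With the mechanism, a contributed unit returns 3.7 × 1.53 / 4 = 1.4153 per unit of net cost to the contributor — now above 1 — so contributing fully is weakly dominant for every player.
At the Nash equilibrium everyone contributes 47. Group total payoff = 3.7 × 1.53 × 188 = 1064.27.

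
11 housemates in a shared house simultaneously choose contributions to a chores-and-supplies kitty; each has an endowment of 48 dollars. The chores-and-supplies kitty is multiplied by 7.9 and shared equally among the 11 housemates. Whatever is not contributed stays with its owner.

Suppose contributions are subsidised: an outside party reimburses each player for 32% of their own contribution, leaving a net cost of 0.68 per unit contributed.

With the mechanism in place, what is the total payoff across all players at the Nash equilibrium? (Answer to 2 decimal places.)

4340.16 dollars

Under the mechanism each unit contributed yields (7.9/11) / 0.68 = 1.0561 back to its contributor per unit of net cost, which exceeds 1, making full contribution the dominant choice for everyone.
So the Nash equilibrium is full contribution by all 11; the group earns 11 × (48 × 0.32 + 7.9 × 48) = 4340.16.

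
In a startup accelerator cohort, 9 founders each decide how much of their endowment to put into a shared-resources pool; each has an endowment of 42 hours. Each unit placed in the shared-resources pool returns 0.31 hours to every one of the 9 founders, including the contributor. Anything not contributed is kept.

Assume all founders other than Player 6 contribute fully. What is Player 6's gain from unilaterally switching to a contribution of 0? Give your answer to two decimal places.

Switching from a contribution of 42 to 0 lets Player 6 keep an extra 42 hours, but lowers the shared-resources pool by 42, which costs Player 6 their own share of that drop: 0.31 × 42 = 13.02.
Net gain = 42 − 13.02 = 28.98. The private return per contributed unit (0.31) is below 1, so free-riding is indeed the best response regardless of what the others do.

28.98 hours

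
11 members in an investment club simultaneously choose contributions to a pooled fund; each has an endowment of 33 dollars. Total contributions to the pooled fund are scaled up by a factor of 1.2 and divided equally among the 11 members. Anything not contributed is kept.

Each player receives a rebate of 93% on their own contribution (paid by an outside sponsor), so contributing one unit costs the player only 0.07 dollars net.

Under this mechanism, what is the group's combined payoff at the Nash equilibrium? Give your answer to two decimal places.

773.19 dollars

Under the mechanism each unit contributed yields (1.2/11) / 0.07 = 1.5584 back to its contributor per unit of net cost, which exceeds 1, making full contribution the dominant choice for everyone.
So the Nash equilibrium is full contribution by all 11; the group earns 11 × (33 × 0.93 + 1.2 × 33) = 773.19.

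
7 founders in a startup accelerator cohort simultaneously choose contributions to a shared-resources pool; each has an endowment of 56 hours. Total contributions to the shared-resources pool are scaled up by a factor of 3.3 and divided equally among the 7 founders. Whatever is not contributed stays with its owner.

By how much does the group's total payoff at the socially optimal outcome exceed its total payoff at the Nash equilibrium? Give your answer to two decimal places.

901.60 hours

Each contributed unit returns 3.3/7 = 0.4714 to its contributor — below 1 — so contributing 0 is dominant for every player. At the Nash equilibrium everyone keeps their 56, and the group total is 7 × 56 = 392.
Each contributed unit returns 3.300 to the group as a whole (0.4714 to each of 7 players), which exceeds 1, so the social optimum is full contribution: group total = 3.300 × 392 = 1293.60.
Efficiency loss = 1293.60 − 392 = 901.60.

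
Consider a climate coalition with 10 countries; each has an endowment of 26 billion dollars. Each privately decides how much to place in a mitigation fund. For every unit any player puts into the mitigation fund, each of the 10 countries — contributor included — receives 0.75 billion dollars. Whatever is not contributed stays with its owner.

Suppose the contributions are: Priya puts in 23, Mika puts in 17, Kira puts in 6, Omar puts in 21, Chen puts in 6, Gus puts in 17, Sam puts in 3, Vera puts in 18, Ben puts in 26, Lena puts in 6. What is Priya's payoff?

Total contributed: 23 + 17 + 6 + 21 + 6 + 17 + 3 + 18 + 26 + 6 = 143.
Each receives 0.75 × 143 = 107.25 from the mitigation fund.
Priya keeps 26 − 23 = 3, so Priya's payoff is 3 + 107.25 = 110.25.

110.25 billion dollars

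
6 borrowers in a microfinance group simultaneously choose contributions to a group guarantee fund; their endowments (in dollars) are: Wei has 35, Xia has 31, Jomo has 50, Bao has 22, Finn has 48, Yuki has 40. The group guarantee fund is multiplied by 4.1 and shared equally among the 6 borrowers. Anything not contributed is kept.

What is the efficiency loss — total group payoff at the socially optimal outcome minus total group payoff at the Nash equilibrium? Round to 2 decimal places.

700.60 dollars

The private return per contributed unit is 4.1/6 = 0.6833 < 1 for every player regardless of endowment, so the Nash equilibrium is zero contribution and the group total is Σ E_j = 35 + 31 + 50 + 22 + 48 + 40 = 226.
Each contributed unit returns 4.100 to the group, so the social optimum is full contribution by everyone: group total = 4.100 × 226 = 926.60.
Efficiency loss = (4.100 − 1) × 226 = 700.60.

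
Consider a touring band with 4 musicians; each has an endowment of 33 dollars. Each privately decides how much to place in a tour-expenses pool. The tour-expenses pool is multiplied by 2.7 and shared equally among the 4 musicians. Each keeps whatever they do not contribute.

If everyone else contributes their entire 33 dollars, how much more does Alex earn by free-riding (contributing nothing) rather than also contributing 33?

Switching from a contribution of 33 to 0 lets Alex keep an extra 33 dollars, but lowers the tour-expenses pool by 33, which costs Alex their own share of that drop: 2.7/4 × 33 = 22.27.
Net gain = 33 − 22.27 = 10.73. The private return per contributed unit (0.6750) is below 1, so free-riding is indeed the best response regardless of what the others do.

10.73 dollars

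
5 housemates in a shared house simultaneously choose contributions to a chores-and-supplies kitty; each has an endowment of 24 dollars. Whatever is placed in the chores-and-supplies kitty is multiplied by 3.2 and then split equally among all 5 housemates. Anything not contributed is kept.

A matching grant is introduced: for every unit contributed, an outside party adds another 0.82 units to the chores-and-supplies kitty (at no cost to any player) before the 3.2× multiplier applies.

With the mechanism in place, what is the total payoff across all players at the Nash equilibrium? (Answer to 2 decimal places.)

698.88 dollars

The effective private return per unit is now 3.2 × 1.82 / 5 = 1.1648 > 1, so every player's dominant strategy flips to full contribution.
At the Nash equilibrium everyone contributes 24. Group total payoff = 3.2 × 1.82 × 120 = 698.88.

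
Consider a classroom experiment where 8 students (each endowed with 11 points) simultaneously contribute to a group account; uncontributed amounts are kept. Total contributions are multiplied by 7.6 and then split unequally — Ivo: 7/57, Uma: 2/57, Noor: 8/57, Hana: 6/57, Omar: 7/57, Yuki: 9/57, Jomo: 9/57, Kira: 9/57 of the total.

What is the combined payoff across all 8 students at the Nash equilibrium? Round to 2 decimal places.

378.40 points

Each unit j contributes comes back to j as 7.6 × (j's share), so j prefers to contribute only if that share exceeds 1/7.6 = 0.1316; otherwise keeping the unit dominates.
Noor, Yuki, Jomo and Kira clear that bar, contributing 11 each; the remaining 4 contribute 0. Total contributed: 44.
The group account pays out 7.6 × 44 = 334.40 in total (split across the unequal shares, but the aggregate is all that matters for the group sum).
The 4 free-riders keep 11 each, adding 44. Group total = 44 + 334.40 = 378.40.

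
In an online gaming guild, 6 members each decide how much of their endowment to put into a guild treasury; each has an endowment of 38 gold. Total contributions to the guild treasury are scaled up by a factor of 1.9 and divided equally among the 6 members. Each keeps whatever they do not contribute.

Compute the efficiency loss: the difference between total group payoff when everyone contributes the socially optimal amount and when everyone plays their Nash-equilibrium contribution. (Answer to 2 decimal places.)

Each contributed unit returns 1.9/6 = 0.3167 to its contributor — below 1 — so contributing 0 is dominant for every player. At the Nash equilibrium everyone keeps their 38, and the group total is 6 × 38 = 228.
Each contributed unit returns 1.900 to the group as a whole (0.3167 to each of 6 players), which exceeds 1, so the social optimum is full contribution: group total = 1.900 × 228 = 433.20.
Efficiency loss = 433.20 − 228 = 205.20.

205.20 gold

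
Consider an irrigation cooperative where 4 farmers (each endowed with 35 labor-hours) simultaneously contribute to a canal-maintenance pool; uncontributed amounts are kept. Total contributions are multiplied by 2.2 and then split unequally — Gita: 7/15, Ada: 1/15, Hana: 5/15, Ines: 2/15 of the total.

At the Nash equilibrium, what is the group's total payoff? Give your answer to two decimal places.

182.00 labor-hours

Player j's private return per contributed unit is 2.2 × (j's share). Contributing is weakly dominant for j when that share is at least 1/2.2 = 0.4545, and contributing 0 is dominant otherwise.
The only share above 0.4545 is Gita's 7/15, contributing 35; the remaining 3 contribute 0. Total contributed: 35.
The canal-maintenance pool pays out 2.2 × 35 = 77.00 in total (split across the unequal shares, but the aggregate is all that matters for the group sum).
The 3 free-riders keep 35 each, adding 105. Group total = 105 + 77.00 = 182.00.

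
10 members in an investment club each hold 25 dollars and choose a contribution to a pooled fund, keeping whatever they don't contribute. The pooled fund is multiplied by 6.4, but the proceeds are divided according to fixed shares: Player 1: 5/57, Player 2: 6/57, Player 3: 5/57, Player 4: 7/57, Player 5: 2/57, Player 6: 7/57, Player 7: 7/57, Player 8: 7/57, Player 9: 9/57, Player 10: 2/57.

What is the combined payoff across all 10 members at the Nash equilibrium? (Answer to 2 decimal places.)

For player j, contributing a unit is worthwhile iff 6.4 × (j's share) ≥ 1, i.e. iff j's share is at least 0.1563.
The only share above 0.1563 is Player 9's 9/57, contributing 25; the remaining 9 contribute 0. Total contributed: 25.
The pooled fund pays out 6.4 × 25 = 160.00 in total (split across the unequal shares, but the aggregate is all that matters for the group sum).
The 9 free-riders keep 25 each, adding 225. Group total = 225 + 160.00 = 385.00.

385.00 dollars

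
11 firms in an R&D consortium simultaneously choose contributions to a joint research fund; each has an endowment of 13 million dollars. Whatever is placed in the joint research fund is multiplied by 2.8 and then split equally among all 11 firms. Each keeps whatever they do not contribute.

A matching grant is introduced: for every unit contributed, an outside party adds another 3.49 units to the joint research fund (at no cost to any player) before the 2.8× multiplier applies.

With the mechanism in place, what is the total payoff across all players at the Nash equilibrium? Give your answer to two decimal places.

With the mechanism, a contributed unit returns 2.8 × 4.49 / 11 = 1.1429 per unit of net cost to the contributor — now above 1 — so contributing fully is weakly dominant for every player.
So the Nash equilibrium is full contribution by all 11; the group earns 2.8 × 4.49 × 143 = 1797.80.

1797.80 million dollars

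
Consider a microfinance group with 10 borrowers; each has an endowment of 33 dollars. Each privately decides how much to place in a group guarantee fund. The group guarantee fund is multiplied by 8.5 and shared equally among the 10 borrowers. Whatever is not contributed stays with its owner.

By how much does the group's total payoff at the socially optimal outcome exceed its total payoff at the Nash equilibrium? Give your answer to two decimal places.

2475.00 dollars

Each contributed unit returns 8.5/10 = 0.8500 to its contributor — below 1 — so contributing 0 is dominant for every player. At the Nash equilibrium everyone keeps their 33, and the group total is 10 × 33 = 330.
Each contributed unit returns 8.500 to the group as a whole (0.8500 to each of 10 players), which exceeds 1, so the social optimum is full contribution: group total = 8.500 × 330 = 2805.00.
Efficiency loss = 2805.00 − 330 = 2475.00.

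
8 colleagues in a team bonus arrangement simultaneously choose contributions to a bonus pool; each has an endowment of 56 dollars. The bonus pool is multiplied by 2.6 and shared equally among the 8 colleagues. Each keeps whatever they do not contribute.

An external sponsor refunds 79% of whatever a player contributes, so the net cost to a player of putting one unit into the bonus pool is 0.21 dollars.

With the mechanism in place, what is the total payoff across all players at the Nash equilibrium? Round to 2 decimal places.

Under the mechanism each unit contributed yields (2.6/8) / 0.21 = 1.5476 back to its contributor per unit of net cost, which exceeds 1, making full contribution the dominant choice for everyone.
At the Nash equilibrium everyone contributes 56. Group total payoff = 8 × (56 × 0.79 + 2.6 × 56) = 1518.72.

1518.72 dollars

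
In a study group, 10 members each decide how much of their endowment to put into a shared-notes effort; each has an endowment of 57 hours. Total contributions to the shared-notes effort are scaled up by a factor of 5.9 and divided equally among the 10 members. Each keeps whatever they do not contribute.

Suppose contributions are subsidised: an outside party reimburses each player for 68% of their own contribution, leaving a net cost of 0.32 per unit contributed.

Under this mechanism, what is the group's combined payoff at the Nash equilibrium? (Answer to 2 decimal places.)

The effective private return per unit is now (5.9/10) / 0.32 = 1.8438 > 1, so every player's dominant strategy flips to full contribution.
At the Nash equilibrium everyone contributes 57. Group total payoff = 10 × (57 × 0.68 + 5.9 × 57) = 3750.60.

3750.60 hours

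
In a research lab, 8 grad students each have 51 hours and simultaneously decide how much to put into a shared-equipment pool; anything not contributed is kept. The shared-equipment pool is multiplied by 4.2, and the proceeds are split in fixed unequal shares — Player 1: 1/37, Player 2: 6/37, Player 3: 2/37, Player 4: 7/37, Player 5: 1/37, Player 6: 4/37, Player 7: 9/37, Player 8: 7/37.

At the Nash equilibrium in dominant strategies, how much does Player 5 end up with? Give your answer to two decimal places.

56.79 hours

Each unit j contributes comes back to j as 4.2 × (j's share), so j prefers to contribute only if that share exceeds 1/4.2 = 0.2381; otherwise keeping the unit dominates.
Only Player 7 (9/37) clears that bar, contributing 51; the remaining 7 contribute 0. Total contributed: 51.
Player 5 keeps 51 and receives 4.2 × 51 × 1/37 = 5.79 from the shared-equipment pool, for a payoff of 56.79.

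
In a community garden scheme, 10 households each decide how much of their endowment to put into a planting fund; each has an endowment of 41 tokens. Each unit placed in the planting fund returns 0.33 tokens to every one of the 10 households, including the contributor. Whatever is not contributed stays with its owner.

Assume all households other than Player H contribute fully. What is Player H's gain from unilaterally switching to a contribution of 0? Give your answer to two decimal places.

Switching from a contribution of 41 to 0 lets Player H keep an extra 41 tokens, but lowers the planting fund by 41, which costs Player H their own share of that drop: 0.33 × 41 = 13.53.
Net gain = 41 − 13.53 = 27.47. The private return per contributed unit (0.33) is below 1, so free-riding is indeed the best response regardless of what the others do.

27.47 tokens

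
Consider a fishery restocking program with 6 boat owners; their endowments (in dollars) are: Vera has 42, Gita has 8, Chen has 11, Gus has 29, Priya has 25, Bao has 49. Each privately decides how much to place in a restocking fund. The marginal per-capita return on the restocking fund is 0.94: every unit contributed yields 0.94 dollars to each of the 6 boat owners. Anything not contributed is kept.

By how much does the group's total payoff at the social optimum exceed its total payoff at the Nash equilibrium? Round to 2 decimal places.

760.96 dollars

The private return per contributed unit is 0.94 < 1 for everyone, so the Nash equilibrium is zero contribution and the group total is Σ E_j = 42 + 8 + 11 + 29 + 25 + 49 = 164.
Each contributed unit returns 5.640 to the group, so the social optimum is full contribution by everyone: group total = 5.640 × 164 = 924.96.
Efficiency loss = (5.640 − 1) × 164 = 760.96.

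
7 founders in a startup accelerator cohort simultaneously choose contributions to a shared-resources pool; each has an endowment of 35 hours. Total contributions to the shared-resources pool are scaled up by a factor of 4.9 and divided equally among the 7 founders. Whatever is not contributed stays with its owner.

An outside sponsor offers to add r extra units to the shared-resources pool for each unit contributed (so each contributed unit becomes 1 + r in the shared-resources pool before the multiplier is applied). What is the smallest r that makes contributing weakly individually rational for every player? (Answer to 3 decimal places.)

0.429

With matching at rate r, one contributed unit becomes (1 + r) in the shared-resources pool and returns 4.9 × (1 + r) / 7 to the contributor.
Setting this equal to 1: 1 + r = 7/4.9 = 1.4286.
So the minimum matching rate is r = 1.4286 − 1 = 0.429.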